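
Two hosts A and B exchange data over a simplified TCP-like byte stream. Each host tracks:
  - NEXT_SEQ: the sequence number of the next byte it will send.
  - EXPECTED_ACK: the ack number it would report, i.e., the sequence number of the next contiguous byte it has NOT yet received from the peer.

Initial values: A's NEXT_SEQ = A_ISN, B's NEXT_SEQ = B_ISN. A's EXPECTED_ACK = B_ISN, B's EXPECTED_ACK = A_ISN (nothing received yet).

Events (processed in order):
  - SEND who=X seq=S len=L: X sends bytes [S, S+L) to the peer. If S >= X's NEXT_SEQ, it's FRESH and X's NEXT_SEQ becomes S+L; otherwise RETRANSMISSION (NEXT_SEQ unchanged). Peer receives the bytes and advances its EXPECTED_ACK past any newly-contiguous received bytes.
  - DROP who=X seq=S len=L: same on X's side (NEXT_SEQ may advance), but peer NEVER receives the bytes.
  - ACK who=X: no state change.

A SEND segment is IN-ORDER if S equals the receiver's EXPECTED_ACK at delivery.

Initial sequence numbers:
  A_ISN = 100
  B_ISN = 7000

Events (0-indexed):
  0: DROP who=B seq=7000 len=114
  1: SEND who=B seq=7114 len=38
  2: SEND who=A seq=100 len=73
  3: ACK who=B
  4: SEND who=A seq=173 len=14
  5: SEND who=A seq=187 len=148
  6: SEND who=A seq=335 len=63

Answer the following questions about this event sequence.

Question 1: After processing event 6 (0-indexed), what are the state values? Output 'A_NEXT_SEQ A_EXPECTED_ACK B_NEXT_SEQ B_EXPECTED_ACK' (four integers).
After event 0: A_seq=100 A_ack=7000 B_seq=7114 B_ack=100
After event 1: A_seq=100 A_ack=7000 B_seq=7152 B_ack=100
After event 2: A_seq=173 A_ack=7000 B_seq=7152 B_ack=173
After event 3: A_seq=173 A_ack=7000 B_seq=7152 B_ack=173
After event 4: A_seq=187 A_ack=7000 B_seq=7152 B_ack=187
After event 5: A_seq=335 A_ack=7000 B_seq=7152 B_ack=335
After event 6: A_seq=398 A_ack=7000 B_seq=7152 B_ack=398

398 7000 7152 398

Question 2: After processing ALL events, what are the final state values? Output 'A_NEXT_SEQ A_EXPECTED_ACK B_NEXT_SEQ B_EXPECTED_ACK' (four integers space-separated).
Answer: 398 7000 7152 398

Derivation:
After event 0: A_seq=100 A_ack=7000 B_seq=7114 B_ack=100
After event 1: A_seq=100 A_ack=7000 B_seq=7152 B_ack=100
After event 2: A_seq=173 A_ack=7000 B_seq=7152 B_ack=173
After event 3: A_seq=173 A_ack=7000 B_seq=7152 B_ack=173
After event 4: A_seq=187 A_ack=7000 B_seq=7152 B_ack=187
After event 5: A_seq=335 A_ack=7000 B_seq=7152 B_ack=335
After event 6: A_seq=398 A_ack=7000 B_seq=7152 B_ack=398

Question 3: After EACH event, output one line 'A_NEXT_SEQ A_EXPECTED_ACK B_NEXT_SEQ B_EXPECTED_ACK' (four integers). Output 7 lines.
100 7000 7114 100
100 7000 7152 100
173 7000 7152 173
173 7000 7152 173
187 7000 7152 187
335 7000 7152 335
398 7000 7152 398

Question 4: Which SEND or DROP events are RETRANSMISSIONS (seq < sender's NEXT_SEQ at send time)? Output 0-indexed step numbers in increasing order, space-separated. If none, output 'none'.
Step 0: DROP seq=7000 -> fresh
Step 1: SEND seq=7114 -> fresh
Step 2: SEND seq=100 -> fresh
Step 4: SEND seq=173 -> fresh
Step 5: SEND seq=187 -> fresh
Step 6: SEND seq=335 -> fresh

Answer: none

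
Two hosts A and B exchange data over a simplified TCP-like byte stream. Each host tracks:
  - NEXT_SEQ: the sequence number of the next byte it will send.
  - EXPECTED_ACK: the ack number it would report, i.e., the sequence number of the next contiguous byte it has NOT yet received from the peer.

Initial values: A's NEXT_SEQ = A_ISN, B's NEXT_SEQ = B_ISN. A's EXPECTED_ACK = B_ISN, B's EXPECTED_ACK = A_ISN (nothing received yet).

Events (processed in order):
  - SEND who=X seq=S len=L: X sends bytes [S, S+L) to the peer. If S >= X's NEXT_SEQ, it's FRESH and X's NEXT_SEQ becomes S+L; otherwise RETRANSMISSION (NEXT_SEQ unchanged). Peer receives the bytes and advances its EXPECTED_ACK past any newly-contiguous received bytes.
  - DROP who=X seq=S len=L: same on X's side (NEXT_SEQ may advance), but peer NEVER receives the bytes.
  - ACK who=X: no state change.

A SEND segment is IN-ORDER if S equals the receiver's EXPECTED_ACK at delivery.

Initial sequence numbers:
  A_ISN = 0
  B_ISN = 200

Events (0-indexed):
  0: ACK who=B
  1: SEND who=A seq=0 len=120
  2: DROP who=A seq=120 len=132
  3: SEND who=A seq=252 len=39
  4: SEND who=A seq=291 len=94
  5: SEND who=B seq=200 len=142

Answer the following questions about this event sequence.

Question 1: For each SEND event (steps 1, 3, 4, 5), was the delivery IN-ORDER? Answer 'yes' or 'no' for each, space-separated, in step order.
Step 1: SEND seq=0 -> in-order
Step 3: SEND seq=252 -> out-of-order
Step 4: SEND seq=291 -> out-of-order
Step 5: SEND seq=200 -> in-order

Answer: yes no no yes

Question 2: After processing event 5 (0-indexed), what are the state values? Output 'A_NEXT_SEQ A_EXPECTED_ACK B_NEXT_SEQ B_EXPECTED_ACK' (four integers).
After event 0: A_seq=0 A_ack=200 B_seq=200 B_ack=0
After event 1: A_seq=120 A_ack=200 B_seq=200 B_ack=120
After event 2: A_seq=252 A_ack=200 B_seq=200 B_ack=120
After event 3: A_seq=291 A_ack=200 B_seq=200 B_ack=120
After event 4: A_seq=385 A_ack=200 B_seq=200 B_ack=120
After event 5: A_seq=385 A_ack=342 B_seq=342 B_ack=120

385 342 342 120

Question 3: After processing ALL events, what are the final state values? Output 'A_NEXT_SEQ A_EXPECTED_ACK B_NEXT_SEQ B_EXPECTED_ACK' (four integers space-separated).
After event 0: A_seq=0 A_ack=200 B_seq=200 B_ack=0
After event 1: A_seq=120 A_ack=200 B_seq=200 B_ack=120
After event 2: A_seq=252 A_ack=200 B_seq=200 B_ack=120
After event 3: A_seq=291 A_ack=200 B_seq=200 B_ack=120
After event 4: A_seq=385 A_ack=200 B_seq=200 B_ack=120
After event 5: A_seq=385 A_ack=342 B_seq=342 B_ack=120

Answer: 385 342 342 120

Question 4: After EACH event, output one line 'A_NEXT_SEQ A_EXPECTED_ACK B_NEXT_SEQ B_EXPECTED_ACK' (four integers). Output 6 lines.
0 200 200 0
120 200 200 120
252 200 200 120
291 200 200 120
385 200 200 120
385 342 342 120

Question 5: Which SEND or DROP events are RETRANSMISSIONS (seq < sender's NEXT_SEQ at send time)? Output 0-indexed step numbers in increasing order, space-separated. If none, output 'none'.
Answer: none

Derivation:
Step 1: SEND seq=0 -> fresh
Step 2: DROP seq=120 -> fresh
Step 3: SEND seq=252 -> fresh
Step 4: SEND seq=291 -> fresh
Step 5: SEND seq=200 -> fresh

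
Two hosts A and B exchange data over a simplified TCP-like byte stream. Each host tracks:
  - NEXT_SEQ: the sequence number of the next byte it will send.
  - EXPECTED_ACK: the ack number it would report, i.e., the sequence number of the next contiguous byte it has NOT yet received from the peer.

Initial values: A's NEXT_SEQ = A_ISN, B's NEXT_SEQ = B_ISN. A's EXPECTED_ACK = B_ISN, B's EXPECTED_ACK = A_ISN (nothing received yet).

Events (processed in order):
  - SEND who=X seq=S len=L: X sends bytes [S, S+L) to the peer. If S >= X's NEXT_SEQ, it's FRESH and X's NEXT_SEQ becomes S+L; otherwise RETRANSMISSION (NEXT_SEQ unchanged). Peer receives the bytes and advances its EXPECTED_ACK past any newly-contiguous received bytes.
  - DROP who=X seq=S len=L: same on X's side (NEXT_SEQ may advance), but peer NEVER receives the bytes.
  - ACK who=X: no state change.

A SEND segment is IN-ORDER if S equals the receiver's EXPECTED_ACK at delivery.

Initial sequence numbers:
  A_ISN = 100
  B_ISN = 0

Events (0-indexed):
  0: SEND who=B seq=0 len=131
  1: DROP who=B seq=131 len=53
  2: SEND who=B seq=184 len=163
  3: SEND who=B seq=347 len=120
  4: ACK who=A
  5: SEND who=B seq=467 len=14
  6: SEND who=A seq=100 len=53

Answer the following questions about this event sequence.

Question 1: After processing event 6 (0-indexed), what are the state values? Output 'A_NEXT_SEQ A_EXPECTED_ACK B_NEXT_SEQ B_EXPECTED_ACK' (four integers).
After event 0: A_seq=100 A_ack=131 B_seq=131 B_ack=100
After event 1: A_seq=100 A_ack=131 B_seq=184 B_ack=100
After event 2: A_seq=100 A_ack=131 B_seq=347 B_ack=100
After event 3: A_seq=100 A_ack=131 B_seq=467 B_ack=100
After event 4: A_seq=100 A_ack=131 B_seq=467 B_ack=100
After event 5: A_seq=100 A_ack=131 B_seq=481 B_ack=100
After event 6: A_seq=153 A_ack=131 B_seq=481 B_ack=153

153 131 481 153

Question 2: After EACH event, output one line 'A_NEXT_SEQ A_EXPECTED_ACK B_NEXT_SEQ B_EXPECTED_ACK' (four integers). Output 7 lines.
100 131 131 100
100 131 184 100
100 131 347 100
100 131 467 100
100 131 467 100
100 131 481 100
153 131 481 153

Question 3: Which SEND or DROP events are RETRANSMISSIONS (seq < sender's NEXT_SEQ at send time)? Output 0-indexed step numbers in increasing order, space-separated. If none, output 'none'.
Step 0: SEND seq=0 -> fresh
Step 1: DROP seq=131 -> fresh
Step 2: SEND seq=184 -> fresh
Step 3: SEND seq=347 -> fresh
Step 5: SEND seq=467 -> fresh
Step 6: SEND seq=100 -> fresh

Answer: none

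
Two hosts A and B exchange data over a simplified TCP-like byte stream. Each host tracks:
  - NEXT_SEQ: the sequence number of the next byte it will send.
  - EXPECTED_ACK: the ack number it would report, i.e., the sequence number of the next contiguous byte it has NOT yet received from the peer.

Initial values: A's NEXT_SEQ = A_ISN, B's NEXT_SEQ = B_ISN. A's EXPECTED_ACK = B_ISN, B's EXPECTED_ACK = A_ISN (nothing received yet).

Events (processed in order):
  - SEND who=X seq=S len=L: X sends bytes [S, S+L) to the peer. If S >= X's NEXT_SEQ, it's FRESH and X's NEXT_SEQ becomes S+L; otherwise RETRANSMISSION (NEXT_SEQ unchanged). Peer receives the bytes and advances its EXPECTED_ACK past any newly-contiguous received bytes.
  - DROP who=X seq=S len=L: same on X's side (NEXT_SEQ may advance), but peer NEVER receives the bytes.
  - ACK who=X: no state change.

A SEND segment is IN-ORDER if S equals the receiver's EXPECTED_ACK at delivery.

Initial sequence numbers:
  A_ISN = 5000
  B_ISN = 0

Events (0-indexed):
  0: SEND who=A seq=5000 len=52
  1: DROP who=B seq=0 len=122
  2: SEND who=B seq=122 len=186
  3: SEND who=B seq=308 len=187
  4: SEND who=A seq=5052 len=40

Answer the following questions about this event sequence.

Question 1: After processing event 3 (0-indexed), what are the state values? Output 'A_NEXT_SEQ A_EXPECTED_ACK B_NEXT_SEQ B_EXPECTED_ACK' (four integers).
After event 0: A_seq=5052 A_ack=0 B_seq=0 B_ack=5052
After event 1: A_seq=5052 A_ack=0 B_seq=122 B_ack=5052
After event 2: A_seq=5052 A_ack=0 B_seq=308 B_ack=5052
After event 3: A_seq=5052 A_ack=0 B_seq=495 B_ack=5052

5052 0 495 5052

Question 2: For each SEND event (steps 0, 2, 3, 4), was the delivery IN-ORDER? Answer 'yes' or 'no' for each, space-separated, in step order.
Answer: yes no no yes

Derivation:
Step 0: SEND seq=5000 -> in-order
Step 2: SEND seq=122 -> out-of-order
Step 3: SEND seq=308 -> out-of-order
Step 4: SEND seq=5052 -> in-order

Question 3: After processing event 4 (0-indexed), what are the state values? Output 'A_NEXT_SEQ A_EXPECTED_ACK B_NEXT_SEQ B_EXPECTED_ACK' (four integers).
After event 0: A_seq=5052 A_ack=0 B_seq=0 B_ack=5052
After event 1: A_seq=5052 A_ack=0 B_seq=122 B_ack=5052
After event 2: A_seq=5052 A_ack=0 B_seq=308 B_ack=5052
After event 3: A_seq=5052 A_ack=0 B_seq=495 B_ack=5052
After event 4: A_seq=5092 A_ack=0 B_seq=495 B_ack=5092

5092 0 495 5092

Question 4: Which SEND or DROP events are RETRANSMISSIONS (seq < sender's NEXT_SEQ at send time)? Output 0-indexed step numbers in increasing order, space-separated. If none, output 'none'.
Step 0: SEND seq=5000 -> fresh
Step 1: DROP seq=0 -> fresh
Step 2: SEND seq=122 -> fresh
Step 3: SEND seq=308 -> fresh
Step 4: SEND seq=5052 -> fresh

Answer: none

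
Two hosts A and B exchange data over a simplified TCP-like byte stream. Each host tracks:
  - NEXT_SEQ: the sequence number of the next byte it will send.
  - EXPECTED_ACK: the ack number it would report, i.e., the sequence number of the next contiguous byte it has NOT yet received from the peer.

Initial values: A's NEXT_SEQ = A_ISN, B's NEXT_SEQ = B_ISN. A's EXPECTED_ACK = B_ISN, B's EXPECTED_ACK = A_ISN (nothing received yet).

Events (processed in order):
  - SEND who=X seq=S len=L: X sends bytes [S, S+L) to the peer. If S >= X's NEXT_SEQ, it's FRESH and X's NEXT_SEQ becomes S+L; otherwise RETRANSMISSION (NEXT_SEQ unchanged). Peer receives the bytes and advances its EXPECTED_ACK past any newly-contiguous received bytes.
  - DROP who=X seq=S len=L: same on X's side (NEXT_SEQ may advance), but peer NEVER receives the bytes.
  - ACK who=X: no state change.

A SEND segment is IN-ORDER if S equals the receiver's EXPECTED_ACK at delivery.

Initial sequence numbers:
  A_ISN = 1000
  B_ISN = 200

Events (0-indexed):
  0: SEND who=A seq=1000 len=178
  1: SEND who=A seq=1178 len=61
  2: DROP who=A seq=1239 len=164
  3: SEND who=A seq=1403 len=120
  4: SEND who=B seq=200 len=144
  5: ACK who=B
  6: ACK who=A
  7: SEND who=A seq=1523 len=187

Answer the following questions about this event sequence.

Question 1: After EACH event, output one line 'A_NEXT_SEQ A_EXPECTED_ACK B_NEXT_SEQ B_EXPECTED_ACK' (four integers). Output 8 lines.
1178 200 200 1178
1239 200 200 1239
1403 200 200 1239
1523 200 200 1239
1523 344 344 1239
1523 344 344 1239
1523 344 344 1239
1710 344 344 1239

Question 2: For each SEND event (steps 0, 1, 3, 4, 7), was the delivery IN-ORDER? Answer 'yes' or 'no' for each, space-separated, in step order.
Step 0: SEND seq=1000 -> in-order
Step 1: SEND seq=1178 -> in-order
Step 3: SEND seq=1403 -> out-of-order
Step 4: SEND seq=200 -> in-order
Step 7: SEND seq=1523 -> out-of-order

Answer: yes yes no yes no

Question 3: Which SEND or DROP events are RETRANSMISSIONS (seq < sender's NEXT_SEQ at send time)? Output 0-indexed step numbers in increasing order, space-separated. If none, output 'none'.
Answer: none

Derivation:
Step 0: SEND seq=1000 -> fresh
Step 1: SEND seq=1178 -> fresh
Step 2: DROP seq=1239 -> fresh
Step 3: SEND seq=1403 -> fresh
Step 4: SEND seq=200 -> fresh
Step 7: SEND seq=1523 -> fresh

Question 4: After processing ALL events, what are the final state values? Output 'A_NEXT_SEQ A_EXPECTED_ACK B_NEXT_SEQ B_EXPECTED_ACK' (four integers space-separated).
After event 0: A_seq=1178 A_ack=200 B_seq=200 B_ack=1178
After event 1: A_seq=1239 A_ack=200 B_seq=200 B_ack=1239
After event 2: A_seq=1403 A_ack=200 B_seq=200 B_ack=1239
After event 3: A_seq=1523 A_ack=200 B_seq=200 B_ack=1239
After event 4: A_seq=1523 A_ack=344 B_seq=344 B_ack=1239
After event 5: A_seq=1523 A_ack=344 B_seq=344 B_ack=1239
After event 6: A_seq=1523 A_ack=344 B_seq=344 B_ack=1239
After event 7: A_seq=1710 A_ack=344 B_seq=344 B_ack=1239

Answer: 1710 344 344 1239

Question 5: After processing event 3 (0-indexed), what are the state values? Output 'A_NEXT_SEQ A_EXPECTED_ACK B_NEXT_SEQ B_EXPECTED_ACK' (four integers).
After event 0: A_seq=1178 A_ack=200 B_seq=200 B_ack=1178
After event 1: A_seq=1239 A_ack=200 B_seq=200 B_ack=1239
After event 2: A_seq=1403 A_ack=200 B_seq=200 B_ack=1239
After event 3: A_seq=1523 A_ack=200 B_seq=200 B_ack=1239

1523 200 200 1239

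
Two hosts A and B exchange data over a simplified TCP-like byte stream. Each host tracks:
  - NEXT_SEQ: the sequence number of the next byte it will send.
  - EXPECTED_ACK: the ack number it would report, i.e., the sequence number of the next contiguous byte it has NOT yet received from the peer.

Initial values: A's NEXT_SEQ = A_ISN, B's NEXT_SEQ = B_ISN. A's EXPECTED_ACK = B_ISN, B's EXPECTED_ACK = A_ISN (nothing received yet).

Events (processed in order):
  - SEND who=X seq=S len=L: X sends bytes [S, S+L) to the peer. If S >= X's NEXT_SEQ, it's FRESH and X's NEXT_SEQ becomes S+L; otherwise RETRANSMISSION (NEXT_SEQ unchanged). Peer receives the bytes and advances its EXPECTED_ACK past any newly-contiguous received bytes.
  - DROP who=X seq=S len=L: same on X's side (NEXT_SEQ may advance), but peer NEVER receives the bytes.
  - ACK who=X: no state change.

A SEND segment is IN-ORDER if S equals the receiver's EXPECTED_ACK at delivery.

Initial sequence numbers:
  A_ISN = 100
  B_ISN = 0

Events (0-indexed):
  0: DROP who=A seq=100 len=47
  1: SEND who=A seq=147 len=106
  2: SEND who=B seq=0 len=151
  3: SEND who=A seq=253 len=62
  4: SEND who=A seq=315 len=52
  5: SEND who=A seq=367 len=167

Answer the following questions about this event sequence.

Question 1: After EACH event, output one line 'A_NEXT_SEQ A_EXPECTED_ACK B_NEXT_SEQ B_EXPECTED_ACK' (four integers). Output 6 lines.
147 0 0 100
253 0 0 100
253 151 151 100
315 151 151 100
367 151 151 100
534 151 151 100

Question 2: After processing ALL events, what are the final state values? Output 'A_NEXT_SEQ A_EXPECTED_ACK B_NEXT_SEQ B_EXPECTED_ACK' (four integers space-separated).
Answer: 534 151 151 100

Derivation:
After event 0: A_seq=147 A_ack=0 B_seq=0 B_ack=100
After event 1: A_seq=253 A_ack=0 B_seq=0 B_ack=100
After event 2: A_seq=253 A_ack=151 B_seq=151 B_ack=100
After event 3: A_seq=315 A_ack=151 B_seq=151 B_ack=100
After event 4: A_seq=367 A_ack=151 B_seq=151 B_ack=100
After event 5: A_seq=534 A_ack=151 B_seq=151 B_ack=100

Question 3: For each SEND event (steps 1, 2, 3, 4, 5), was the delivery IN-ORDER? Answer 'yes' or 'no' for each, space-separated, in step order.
Step 1: SEND seq=147 -> out-of-order
Step 2: SEND seq=0 -> in-order
Step 3: SEND seq=253 -> out-of-order
Step 4: SEND seq=315 -> out-of-order
Step 5: SEND seq=367 -> out-of-order

Answer: no yes no no no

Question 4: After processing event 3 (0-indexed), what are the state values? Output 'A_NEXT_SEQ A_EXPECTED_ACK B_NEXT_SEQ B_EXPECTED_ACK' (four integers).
After event 0: A_seq=147 A_ack=0 B_seq=0 B_ack=100
After event 1: A_seq=253 A_ack=0 B_seq=0 B_ack=100
After event 2: A_seq=253 A_ack=151 B_seq=151 B_ack=100
After event 3: A_seq=315 A_ack=151 B_seq=151 B_ack=100

315 151 151 100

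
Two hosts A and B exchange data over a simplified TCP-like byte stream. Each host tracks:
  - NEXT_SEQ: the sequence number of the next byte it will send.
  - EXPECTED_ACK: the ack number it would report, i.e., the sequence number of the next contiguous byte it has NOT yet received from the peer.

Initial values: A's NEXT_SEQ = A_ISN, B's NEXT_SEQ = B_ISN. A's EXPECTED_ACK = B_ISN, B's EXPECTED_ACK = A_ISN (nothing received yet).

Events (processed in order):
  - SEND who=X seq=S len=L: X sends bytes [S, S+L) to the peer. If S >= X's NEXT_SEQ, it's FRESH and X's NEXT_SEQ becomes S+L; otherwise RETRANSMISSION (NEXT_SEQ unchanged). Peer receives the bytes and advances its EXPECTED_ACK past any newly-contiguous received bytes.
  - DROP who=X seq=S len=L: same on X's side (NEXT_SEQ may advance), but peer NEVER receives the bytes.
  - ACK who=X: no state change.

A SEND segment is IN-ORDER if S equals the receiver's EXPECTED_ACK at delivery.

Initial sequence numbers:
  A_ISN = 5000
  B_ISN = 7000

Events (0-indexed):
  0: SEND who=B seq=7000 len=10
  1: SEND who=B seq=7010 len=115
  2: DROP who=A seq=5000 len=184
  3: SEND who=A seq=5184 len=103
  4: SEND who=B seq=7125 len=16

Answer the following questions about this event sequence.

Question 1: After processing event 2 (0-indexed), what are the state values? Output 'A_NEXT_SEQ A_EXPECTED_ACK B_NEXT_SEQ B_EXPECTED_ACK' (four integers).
After event 0: A_seq=5000 A_ack=7010 B_seq=7010 B_ack=5000
After event 1: A_seq=5000 A_ack=7125 B_seq=7125 B_ack=5000
After event 2: A_seq=5184 A_ack=7125 B_seq=7125 B_ack=5000

5184 7125 7125 5000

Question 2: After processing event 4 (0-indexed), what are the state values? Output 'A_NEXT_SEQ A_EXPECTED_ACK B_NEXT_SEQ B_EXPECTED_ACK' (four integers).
After event 0: A_seq=5000 A_ack=7010 B_seq=7010 B_ack=5000
After event 1: A_seq=5000 A_ack=7125 B_seq=7125 B_ack=5000
After event 2: A_seq=5184 A_ack=7125 B_seq=7125 B_ack=5000
After event 3: A_seq=5287 A_ack=7125 B_seq=7125 B_ack=5000
After event 4: A_seq=5287 A_ack=7141 B_seq=7141 B_ack=5000

5287 7141 7141 5000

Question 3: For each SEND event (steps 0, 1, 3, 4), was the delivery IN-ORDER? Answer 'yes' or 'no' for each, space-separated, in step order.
Step 0: SEND seq=7000 -> in-order
Step 1: SEND seq=7010 -> in-order
Step 3: SEND seq=5184 -> out-of-order
Step 4: SEND seq=7125 -> in-order

Answer: yes yes no yes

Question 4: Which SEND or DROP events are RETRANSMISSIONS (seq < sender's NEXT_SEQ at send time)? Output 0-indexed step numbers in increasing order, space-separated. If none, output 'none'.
Answer: none

Derivation:
Step 0: SEND seq=7000 -> fresh
Step 1: SEND seq=7010 -> fresh
Step 2: DROP seq=5000 -> fresh
Step 3: SEND seq=5184 -> fresh
Step 4: SEND seq=7125 -> fresh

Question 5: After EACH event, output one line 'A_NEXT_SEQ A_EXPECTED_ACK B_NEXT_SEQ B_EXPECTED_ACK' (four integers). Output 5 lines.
5000 7010 7010 5000
5000 7125 7125 5000
5184 7125 7125 5000
5287 7125 7125 5000
5287 7141 7141 5000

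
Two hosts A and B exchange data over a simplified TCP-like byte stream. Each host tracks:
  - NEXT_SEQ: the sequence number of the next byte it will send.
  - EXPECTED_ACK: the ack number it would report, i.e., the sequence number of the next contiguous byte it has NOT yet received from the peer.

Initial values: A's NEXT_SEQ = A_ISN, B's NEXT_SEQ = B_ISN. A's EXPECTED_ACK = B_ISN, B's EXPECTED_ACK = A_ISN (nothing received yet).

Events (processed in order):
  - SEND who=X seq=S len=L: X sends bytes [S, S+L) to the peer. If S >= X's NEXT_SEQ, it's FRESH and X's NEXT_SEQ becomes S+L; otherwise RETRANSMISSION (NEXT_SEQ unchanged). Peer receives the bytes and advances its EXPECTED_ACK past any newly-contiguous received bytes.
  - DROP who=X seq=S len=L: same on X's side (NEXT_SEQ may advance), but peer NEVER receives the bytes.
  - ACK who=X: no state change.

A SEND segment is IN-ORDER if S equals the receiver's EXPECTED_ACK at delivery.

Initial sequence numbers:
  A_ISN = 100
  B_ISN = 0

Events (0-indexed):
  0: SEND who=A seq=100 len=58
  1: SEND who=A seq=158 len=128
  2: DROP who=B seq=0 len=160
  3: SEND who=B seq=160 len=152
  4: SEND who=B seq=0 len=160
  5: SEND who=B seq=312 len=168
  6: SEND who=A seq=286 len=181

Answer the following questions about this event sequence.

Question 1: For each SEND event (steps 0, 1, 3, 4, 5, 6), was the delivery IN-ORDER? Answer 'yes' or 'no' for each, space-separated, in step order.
Answer: yes yes no yes yes yes

Derivation:
Step 0: SEND seq=100 -> in-order
Step 1: SEND seq=158 -> in-order
Step 3: SEND seq=160 -> out-of-order
Step 4: SEND seq=0 -> in-order
Step 5: SEND seq=312 -> in-order
Step 6: SEND seq=286 -> in-order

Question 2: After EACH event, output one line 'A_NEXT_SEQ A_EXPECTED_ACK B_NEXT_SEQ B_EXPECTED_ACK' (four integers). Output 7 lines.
158 0 0 158
286 0 0 286
286 0 160 286
286 0 312 286
286 312 312 286
286 480 480 286
467 480 480 467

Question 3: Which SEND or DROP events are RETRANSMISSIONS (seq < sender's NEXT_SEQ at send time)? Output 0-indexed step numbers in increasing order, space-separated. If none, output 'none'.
Answer: 4

Derivation:
Step 0: SEND seq=100 -> fresh
Step 1: SEND seq=158 -> fresh
Step 2: DROP seq=0 -> fresh
Step 3: SEND seq=160 -> fresh
Step 4: SEND seq=0 -> retransmit
Step 5: SEND seq=312 -> fresh
Step 6: SEND seq=286 -> fresh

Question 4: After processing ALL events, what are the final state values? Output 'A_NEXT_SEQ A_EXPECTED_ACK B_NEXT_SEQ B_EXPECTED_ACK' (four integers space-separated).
Answer: 467 480 480 467

Derivation:
After event 0: A_seq=158 A_ack=0 B_seq=0 B_ack=158
After event 1: A_seq=286 A_ack=0 B_seq=0 B_ack=286
After event 2: A_seq=286 A_ack=0 B_seq=160 B_ack=286
After event 3: A_seq=286 A_ack=0 B_seq=312 B_ack=286
After event 4: A_seq=286 A_ack=312 B_seq=312 B_ack=286
After event 5: A_seq=286 A_ack=480 B_seq=480 B_ack=286
After event 6: A_seq=467 A_ack=480 B_seq=480 B_ack=467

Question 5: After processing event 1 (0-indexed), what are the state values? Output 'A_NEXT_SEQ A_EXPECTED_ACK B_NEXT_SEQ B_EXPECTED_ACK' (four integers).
After event 0: A_seq=158 A_ack=0 B_seq=0 B_ack=158
After event 1: A_seq=286 A_ack=0 B_seq=0 B_ack=286

286 0 0 286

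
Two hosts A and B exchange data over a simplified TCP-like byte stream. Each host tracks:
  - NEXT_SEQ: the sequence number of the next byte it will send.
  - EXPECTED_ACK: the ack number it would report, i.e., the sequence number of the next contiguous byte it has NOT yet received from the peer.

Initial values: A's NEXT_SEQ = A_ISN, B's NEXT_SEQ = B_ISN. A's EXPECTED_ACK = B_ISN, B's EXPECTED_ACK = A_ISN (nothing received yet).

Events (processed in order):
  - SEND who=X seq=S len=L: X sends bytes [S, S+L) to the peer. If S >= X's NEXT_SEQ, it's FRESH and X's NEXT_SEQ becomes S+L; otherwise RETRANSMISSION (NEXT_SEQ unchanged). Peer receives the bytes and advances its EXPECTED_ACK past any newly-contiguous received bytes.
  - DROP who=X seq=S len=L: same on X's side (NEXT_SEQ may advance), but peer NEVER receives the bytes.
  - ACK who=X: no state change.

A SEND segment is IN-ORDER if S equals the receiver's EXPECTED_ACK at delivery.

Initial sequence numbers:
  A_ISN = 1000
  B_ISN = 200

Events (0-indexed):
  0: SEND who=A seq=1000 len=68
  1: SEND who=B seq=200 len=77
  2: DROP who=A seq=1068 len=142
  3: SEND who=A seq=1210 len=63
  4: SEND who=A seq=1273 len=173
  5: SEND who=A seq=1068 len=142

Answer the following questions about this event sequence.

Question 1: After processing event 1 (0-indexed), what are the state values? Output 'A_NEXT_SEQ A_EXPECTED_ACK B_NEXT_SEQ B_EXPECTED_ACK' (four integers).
After event 0: A_seq=1068 A_ack=200 B_seq=200 B_ack=1068
After event 1: A_seq=1068 A_ack=277 B_seq=277 B_ack=1068

1068 277 277 1068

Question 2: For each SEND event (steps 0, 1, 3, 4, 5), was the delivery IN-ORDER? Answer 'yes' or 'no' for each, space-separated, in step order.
Step 0: SEND seq=1000 -> in-order
Step 1: SEND seq=200 -> in-order
Step 3: SEND seq=1210 -> out-of-order
Step 4: SEND seq=1273 -> out-of-order
Step 5: SEND seq=1068 -> in-order

Answer: yes yes no no yes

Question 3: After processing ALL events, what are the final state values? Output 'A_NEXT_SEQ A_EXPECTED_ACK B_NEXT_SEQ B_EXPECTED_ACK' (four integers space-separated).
Answer: 1446 277 277 1446

Derivation:
After event 0: A_seq=1068 A_ack=200 B_seq=200 B_ack=1068
After event 1: A_seq=1068 A_ack=277 B_seq=277 B_ack=1068
After event 2: A_seq=1210 A_ack=277 B_seq=277 B_ack=1068
After event 3: A_seq=1273 A_ack=277 B_seq=277 B_ack=1068
After event 4: A_seq=1446 A_ack=277 B_seq=277 B_ack=1068
After event 5: A_seq=1446 A_ack=277 B_seq=277 B_ack=1446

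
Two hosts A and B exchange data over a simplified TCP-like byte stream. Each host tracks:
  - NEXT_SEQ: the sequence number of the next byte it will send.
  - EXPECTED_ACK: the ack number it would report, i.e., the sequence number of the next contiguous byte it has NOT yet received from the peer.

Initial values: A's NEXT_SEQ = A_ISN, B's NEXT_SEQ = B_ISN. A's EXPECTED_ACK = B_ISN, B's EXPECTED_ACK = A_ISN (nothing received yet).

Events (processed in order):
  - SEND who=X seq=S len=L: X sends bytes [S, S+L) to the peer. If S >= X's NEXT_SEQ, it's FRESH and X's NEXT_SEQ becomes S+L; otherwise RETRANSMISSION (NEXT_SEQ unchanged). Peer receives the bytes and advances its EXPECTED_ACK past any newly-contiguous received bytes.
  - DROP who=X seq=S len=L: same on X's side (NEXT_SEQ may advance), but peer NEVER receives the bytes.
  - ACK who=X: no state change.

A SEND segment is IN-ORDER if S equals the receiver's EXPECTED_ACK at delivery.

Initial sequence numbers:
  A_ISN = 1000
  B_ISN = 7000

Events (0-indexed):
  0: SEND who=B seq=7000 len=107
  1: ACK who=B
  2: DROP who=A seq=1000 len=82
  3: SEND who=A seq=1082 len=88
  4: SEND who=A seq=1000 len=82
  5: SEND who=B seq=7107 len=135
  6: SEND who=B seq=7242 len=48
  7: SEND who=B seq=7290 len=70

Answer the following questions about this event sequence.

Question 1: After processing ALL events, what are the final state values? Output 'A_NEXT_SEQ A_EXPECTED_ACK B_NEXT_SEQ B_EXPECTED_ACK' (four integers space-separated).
After event 0: A_seq=1000 A_ack=7107 B_seq=7107 B_ack=1000
After event 1: A_seq=1000 A_ack=7107 B_seq=7107 B_ack=1000
After event 2: A_seq=1082 A_ack=7107 B_seq=7107 B_ack=1000
After event 3: A_seq=1170 A_ack=7107 B_seq=7107 B_ack=1000
After event 4: A_seq=1170 A_ack=7107 B_seq=7107 B_ack=1170
After event 5: A_seq=1170 A_ack=7242 B_seq=7242 B_ack=1170
After event 6: A_seq=1170 A_ack=7290 B_seq=7290 B_ack=1170
After event 7: A_seq=1170 A_ack=7360 B_seq=7360 B_ack=1170

Answer: 1170 7360 7360 1170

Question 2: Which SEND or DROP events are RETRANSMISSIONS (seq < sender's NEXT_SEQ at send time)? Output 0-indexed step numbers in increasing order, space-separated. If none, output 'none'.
Step 0: SEND seq=7000 -> fresh
Step 2: DROP seq=1000 -> fresh
Step 3: SEND seq=1082 -> fresh
Step 4: SEND seq=1000 -> retransmit
Step 5: SEND seq=7107 -> fresh
Step 6: SEND seq=7242 -> fresh
Step 7: SEND seq=7290 -> fresh

Answer: 4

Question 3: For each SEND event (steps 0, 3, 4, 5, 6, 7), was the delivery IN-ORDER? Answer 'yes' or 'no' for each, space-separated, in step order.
Step 0: SEND seq=7000 -> in-order
Step 3: SEND seq=1082 -> out-of-order
Step 4: SEND seq=1000 -> in-order
Step 5: SEND seq=7107 -> in-order
Step 6: SEND seq=7242 -> in-order
Step 7: SEND seq=7290 -> in-order

Answer: yes no yes yes yes yes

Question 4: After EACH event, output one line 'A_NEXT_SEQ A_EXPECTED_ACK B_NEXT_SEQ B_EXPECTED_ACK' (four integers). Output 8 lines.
1000 7107 7107 1000
1000 7107 7107 1000
1082 7107 7107 1000
1170 7107 7107 1000
1170 7107 7107 1170
1170 7242 7242 1170
1170 7290 7290 1170
1170 7360 7360 1170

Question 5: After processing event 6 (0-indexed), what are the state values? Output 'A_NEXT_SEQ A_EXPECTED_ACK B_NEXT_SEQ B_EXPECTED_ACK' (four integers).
After event 0: A_seq=1000 A_ack=7107 B_seq=7107 B_ack=1000
After event 1: A_seq=1000 A_ack=7107 B_seq=7107 B_ack=1000
After event 2: A_seq=1082 A_ack=7107 B_seq=7107 B_ack=1000
After event 3: A_seq=1170 A_ack=7107 B_seq=7107 B_ack=1000
After event 4: A_seq=1170 A_ack=7107 B_seq=7107 B_ack=1170
After event 5: A_seq=1170 A_ack=7242 B_seq=7242 B_ack=1170
After event 6: A_seq=1170 A_ack=7290 B_seq=7290 B_ack=1170

1170 7290 7290 1170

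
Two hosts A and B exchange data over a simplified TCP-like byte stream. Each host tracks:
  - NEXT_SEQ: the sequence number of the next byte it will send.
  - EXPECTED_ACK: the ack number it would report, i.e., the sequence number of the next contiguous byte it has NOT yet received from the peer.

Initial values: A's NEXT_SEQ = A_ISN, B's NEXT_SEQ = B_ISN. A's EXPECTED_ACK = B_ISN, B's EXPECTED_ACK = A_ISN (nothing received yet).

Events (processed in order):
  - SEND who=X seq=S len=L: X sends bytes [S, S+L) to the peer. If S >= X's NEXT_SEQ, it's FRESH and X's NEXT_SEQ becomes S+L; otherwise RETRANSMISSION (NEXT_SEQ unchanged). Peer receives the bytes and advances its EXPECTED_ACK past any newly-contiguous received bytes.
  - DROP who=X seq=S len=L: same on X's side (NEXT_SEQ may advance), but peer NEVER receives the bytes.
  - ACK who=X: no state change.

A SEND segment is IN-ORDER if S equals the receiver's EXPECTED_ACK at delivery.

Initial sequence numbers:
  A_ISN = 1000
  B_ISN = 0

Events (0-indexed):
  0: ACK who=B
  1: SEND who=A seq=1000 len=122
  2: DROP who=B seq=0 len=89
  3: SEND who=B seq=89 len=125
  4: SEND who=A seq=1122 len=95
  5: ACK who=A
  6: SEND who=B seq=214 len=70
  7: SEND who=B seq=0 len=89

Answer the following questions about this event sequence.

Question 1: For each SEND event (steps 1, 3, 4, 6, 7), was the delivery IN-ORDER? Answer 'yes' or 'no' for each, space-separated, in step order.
Step 1: SEND seq=1000 -> in-order
Step 3: SEND seq=89 -> out-of-order
Step 4: SEND seq=1122 -> in-order
Step 6: SEND seq=214 -> out-of-order
Step 7: SEND seq=0 -> in-order

Answer: yes no yes no yes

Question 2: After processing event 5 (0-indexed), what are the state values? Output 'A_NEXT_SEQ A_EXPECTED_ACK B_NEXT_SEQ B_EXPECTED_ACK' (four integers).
After event 0: A_seq=1000 A_ack=0 B_seq=0 B_ack=1000
After event 1: A_seq=1122 A_ack=0 B_seq=0 B_ack=1122
After event 2: A_seq=1122 A_ack=0 B_seq=89 B_ack=1122
After event 3: A_seq=1122 A_ack=0 B_seq=214 B_ack=1122
After event 4: A_seq=1217 A_ack=0 B_seq=214 B_ack=1217
After event 5: A_seq=1217 A_ack=0 B_seq=214 B_ack=1217

1217 0 214 1217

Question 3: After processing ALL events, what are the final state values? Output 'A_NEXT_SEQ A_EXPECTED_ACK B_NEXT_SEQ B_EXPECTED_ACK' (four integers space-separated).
After event 0: A_seq=1000 A_ack=0 B_seq=0 B_ack=1000
After event 1: A_seq=1122 A_ack=0 B_seq=0 B_ack=1122
After event 2: A_seq=1122 A_ack=0 B_seq=89 B_ack=1122
After event 3: A_seq=1122 A_ack=0 B_seq=214 B_ack=1122
After event 4: A_seq=1217 A_ack=0 B_seq=214 B_ack=1217
After event 5: A_seq=1217 A_ack=0 B_seq=214 B_ack=1217
After event 6: A_seq=1217 A_ack=0 B_seq=284 B_ack=1217
After event 7: A_seq=1217 A_ack=284 B_seq=284 B_ack=1217

Answer: 1217 284 284 1217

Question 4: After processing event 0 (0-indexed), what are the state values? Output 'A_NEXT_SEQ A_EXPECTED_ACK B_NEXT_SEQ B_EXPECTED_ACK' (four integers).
After event 0: A_seq=1000 A_ack=0 B_seq=0 B_ack=1000

1000 0 0 1000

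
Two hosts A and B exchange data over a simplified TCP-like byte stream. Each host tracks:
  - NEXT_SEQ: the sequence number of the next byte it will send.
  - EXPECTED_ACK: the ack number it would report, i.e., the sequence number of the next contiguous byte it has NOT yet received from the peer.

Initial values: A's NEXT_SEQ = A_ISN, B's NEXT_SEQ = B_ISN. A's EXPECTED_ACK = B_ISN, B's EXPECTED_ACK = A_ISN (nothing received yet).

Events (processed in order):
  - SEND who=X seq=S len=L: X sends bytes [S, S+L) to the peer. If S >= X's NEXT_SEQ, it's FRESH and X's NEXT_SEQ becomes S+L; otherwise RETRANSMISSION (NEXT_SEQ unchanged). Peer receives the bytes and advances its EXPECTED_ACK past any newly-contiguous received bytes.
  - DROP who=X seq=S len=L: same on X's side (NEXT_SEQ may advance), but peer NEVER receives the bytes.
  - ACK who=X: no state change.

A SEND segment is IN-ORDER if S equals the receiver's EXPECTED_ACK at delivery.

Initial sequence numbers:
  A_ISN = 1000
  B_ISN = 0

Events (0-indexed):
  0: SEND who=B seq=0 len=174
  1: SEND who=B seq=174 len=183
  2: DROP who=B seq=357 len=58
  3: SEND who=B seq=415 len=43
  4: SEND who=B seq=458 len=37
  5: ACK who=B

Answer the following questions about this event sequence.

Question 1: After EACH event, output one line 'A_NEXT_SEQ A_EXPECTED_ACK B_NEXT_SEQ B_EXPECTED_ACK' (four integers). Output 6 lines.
1000 174 174 1000
1000 357 357 1000
1000 357 415 1000
1000 357 458 1000
1000 357 495 1000
1000 357 495 1000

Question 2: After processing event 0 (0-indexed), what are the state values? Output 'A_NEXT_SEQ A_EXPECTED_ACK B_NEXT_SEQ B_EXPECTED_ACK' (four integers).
After event 0: A_seq=1000 A_ack=174 B_seq=174 B_ack=1000

1000 174 174 1000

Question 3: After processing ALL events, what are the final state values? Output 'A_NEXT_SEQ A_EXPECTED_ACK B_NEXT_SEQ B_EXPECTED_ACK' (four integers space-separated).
Answer: 1000 357 495 1000

Derivation:
After event 0: A_seq=1000 A_ack=174 B_seq=174 B_ack=1000
After event 1: A_seq=1000 A_ack=357 B_seq=357 B_ack=1000
After event 2: A_seq=1000 A_ack=357 B_seq=415 B_ack=1000
After event 3: A_seq=1000 A_ack=357 B_seq=458 B_ack=1000
After event 4: A_seq=1000 A_ack=357 B_seq=495 B_ack=1000
After event 5: A_seq=1000 A_ack=357 B_seq=495 B_ack=1000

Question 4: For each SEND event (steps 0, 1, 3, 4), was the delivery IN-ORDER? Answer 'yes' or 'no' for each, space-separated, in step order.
Step 0: SEND seq=0 -> in-order
Step 1: SEND seq=174 -> in-order
Step 3: SEND seq=415 -> out-of-order
Step 4: SEND seq=458 -> out-of-order

Answer: yes yes no no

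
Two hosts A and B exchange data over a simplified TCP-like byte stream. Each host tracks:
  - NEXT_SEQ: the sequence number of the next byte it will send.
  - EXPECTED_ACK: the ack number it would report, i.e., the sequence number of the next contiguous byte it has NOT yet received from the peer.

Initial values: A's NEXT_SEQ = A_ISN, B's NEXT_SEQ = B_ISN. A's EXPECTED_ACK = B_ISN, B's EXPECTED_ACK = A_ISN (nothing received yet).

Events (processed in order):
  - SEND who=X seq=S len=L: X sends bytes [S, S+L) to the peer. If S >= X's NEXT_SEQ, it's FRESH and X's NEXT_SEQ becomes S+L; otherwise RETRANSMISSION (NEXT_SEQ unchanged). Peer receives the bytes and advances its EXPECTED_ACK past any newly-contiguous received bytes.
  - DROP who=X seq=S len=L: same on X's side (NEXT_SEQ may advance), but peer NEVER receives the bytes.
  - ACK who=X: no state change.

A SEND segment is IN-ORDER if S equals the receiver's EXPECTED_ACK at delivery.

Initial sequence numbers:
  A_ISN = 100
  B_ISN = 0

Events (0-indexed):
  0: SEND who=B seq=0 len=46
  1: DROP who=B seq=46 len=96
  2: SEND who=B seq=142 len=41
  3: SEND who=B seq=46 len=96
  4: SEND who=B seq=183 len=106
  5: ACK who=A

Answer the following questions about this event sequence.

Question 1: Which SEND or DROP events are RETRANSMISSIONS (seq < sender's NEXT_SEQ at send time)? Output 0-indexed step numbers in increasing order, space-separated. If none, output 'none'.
Answer: 3

Derivation:
Step 0: SEND seq=0 -> fresh
Step 1: DROP seq=46 -> fresh
Step 2: SEND seq=142 -> fresh
Step 3: SEND seq=46 -> retransmit
Step 4: SEND seq=183 -> fresh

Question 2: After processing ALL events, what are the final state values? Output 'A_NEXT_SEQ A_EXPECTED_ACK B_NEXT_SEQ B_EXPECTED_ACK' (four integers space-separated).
After event 0: A_seq=100 A_ack=46 B_seq=46 B_ack=100
After event 1: A_seq=100 A_ack=46 B_seq=142 B_ack=100
After event 2: A_seq=100 A_ack=46 B_seq=183 B_ack=100
After event 3: A_seq=100 A_ack=183 B_seq=183 B_ack=100
After event 4: A_seq=100 A_ack=289 B_seq=289 B_ack=100
After event 5: A_seq=100 A_ack=289 B_seq=289 B_ack=100

Answer: 100 289 289 100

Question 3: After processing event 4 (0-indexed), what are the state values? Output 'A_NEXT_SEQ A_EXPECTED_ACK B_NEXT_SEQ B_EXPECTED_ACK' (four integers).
After event 0: A_seq=100 A_ack=46 B_seq=46 B_ack=100
After event 1: A_seq=100 A_ack=46 B_seq=142 B_ack=100
After event 2: A_seq=100 A_ack=46 B_seq=183 B_ack=100
After event 3: A_seq=100 A_ack=183 B_seq=183 B_ack=100
After event 4: A_seq=100 A_ack=289 B_seq=289 B_ack=100

100 289 289 100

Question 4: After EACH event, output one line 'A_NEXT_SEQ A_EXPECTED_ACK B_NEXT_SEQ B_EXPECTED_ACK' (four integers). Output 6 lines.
100 46 46 100
100 46 142 100
100 46 183 100
100 183 183 100
100 289 289 100
100 289 289 100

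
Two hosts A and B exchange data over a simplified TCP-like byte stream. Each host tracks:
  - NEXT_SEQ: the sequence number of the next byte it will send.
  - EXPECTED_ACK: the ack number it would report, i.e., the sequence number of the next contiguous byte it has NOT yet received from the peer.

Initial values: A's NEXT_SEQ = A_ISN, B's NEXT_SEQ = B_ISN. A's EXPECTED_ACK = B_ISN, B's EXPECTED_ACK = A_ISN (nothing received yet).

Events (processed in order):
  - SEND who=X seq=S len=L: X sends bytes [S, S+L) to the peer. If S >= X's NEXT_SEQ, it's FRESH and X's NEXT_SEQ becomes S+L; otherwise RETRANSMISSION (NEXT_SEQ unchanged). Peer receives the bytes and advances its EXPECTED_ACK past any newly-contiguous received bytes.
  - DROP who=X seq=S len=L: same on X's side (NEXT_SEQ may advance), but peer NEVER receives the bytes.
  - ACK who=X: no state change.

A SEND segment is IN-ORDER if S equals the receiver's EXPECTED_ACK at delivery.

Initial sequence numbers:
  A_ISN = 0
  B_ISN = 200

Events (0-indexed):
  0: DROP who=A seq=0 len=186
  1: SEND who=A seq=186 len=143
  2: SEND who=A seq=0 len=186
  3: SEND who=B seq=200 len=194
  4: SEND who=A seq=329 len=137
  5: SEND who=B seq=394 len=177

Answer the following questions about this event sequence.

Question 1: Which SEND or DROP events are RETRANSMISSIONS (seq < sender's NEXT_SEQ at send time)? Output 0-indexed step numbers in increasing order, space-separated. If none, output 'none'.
Step 0: DROP seq=0 -> fresh
Step 1: SEND seq=186 -> fresh
Step 2: SEND seq=0 -> retransmit
Step 3: SEND seq=200 -> fresh
Step 4: SEND seq=329 -> fresh
Step 5: SEND seq=394 -> fresh

Answer: 2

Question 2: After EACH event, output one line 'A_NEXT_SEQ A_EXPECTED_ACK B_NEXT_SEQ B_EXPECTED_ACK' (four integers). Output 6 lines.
186 200 200 0
329 200 200 0
329 200 200 329
329 394 394 329
466 394 394 466
466 571 571 466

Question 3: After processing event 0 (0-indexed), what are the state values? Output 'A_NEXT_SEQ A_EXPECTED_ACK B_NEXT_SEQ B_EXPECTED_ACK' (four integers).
After event 0: A_seq=186 A_ack=200 B_seq=200 B_ack=0

186 200 200 0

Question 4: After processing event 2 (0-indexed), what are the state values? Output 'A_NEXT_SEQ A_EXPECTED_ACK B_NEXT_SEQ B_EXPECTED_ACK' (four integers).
After event 0: A_seq=186 A_ack=200 B_seq=200 B_ack=0
After event 1: A_seq=329 A_ack=200 B_seq=200 B_ack=0
After event 2: A_seq=329 A_ack=200 B_seq=200 B_ack=329

329 200 200 329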